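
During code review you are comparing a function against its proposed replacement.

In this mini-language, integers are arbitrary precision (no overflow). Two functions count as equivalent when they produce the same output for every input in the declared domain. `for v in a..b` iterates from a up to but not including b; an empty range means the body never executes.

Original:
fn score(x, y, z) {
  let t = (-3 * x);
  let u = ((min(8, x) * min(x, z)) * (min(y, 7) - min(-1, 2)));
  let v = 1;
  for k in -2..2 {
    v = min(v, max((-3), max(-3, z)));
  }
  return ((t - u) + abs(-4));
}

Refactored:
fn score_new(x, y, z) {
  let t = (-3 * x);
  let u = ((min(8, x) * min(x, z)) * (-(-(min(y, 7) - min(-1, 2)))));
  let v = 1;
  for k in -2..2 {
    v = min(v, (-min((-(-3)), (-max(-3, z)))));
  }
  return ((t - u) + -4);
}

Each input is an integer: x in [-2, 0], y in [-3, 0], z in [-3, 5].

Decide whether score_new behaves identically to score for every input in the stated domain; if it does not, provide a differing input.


Input x=-2, y=-3, z=-3: 22 from score versus 14 from score_new.
verdict: not equivalent; witness: x=-2, y=-3, z=-3


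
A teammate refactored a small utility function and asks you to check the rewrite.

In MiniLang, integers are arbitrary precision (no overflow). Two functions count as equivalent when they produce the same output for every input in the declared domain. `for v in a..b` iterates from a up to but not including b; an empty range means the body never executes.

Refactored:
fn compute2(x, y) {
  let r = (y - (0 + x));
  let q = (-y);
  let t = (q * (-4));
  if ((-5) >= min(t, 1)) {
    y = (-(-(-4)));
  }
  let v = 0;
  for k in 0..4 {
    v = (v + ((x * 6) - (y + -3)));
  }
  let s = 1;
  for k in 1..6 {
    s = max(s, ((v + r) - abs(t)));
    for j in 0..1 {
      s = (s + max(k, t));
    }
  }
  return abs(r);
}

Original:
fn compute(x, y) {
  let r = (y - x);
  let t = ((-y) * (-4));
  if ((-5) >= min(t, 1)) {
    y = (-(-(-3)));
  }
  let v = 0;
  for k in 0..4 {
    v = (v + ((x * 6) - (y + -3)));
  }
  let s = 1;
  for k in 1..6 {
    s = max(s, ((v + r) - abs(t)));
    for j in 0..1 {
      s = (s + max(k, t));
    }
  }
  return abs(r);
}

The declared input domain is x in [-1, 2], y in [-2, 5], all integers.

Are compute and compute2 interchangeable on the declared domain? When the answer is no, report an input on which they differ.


Although `-3` became `-4`, no input in the stated domain can expose it.
Tracing x=1, y=-2: compute: r := -3 | t := -8 | ((-5) >= min(t, 1)): true | y := -3 | v := 0 | iter k=0: | v := 12 | iter k=1: | v := 24 | iter k=2: | v := 36 | iter k=3: | v := 48 | s := 1 | iter k=1: | s := 37 | iter j=0: | s := 38 | iter k=2: | s := 38 | iter j=0: | s := 40 | iter k=3: | s := 40 | iter j=0: | s := 43 | iter k=4: | s := 43 | iter j=0: | s := 47 | iter k=5: | s := 47 | iter j=0: | s := 52 | result 3 | compute2: r := -3 | q := 2 | t := -8 | ((-5) >= min(t, 1)): true | y := -4 | v := 0 | iter k=0: | v := 13 | iter k=1: | v := 26 | iter k=2: | v := 39 | iter k=3: | v := 52 | s := 1 | iter k=1: | s := 41 | iter j=0: | s := 42 | iter k=2: | s := 42 | iter j=0: | s := 44 | iter k=3: | s := 44 | iter j=0: | s := 47 | iter k=4: | s := 47 | iter j=0: | s := 51 | iter k=5: | s := 51 | iter j=0: | s := 56 | result 3 — matching result 3.
Checked all 32 inputs in the declared domain: the outputs agree on every one.
verdict: equivalent


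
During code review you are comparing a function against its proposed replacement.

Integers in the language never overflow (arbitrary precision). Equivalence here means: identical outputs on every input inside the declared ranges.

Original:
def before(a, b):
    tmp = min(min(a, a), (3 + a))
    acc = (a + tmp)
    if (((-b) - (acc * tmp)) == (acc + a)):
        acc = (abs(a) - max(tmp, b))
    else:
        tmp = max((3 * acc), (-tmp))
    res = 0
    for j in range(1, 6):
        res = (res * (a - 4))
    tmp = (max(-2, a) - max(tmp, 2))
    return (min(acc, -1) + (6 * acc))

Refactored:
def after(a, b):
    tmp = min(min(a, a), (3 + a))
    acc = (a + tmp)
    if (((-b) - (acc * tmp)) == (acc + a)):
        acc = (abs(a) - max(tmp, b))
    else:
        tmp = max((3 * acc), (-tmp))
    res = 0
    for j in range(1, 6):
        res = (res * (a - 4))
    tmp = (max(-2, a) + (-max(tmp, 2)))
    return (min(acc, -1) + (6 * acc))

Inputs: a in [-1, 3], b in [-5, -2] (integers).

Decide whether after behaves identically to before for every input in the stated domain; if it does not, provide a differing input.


Changes here: arithmetic usage differs; the full 20-point sweep finds no disagreement.
verdict: equivalent


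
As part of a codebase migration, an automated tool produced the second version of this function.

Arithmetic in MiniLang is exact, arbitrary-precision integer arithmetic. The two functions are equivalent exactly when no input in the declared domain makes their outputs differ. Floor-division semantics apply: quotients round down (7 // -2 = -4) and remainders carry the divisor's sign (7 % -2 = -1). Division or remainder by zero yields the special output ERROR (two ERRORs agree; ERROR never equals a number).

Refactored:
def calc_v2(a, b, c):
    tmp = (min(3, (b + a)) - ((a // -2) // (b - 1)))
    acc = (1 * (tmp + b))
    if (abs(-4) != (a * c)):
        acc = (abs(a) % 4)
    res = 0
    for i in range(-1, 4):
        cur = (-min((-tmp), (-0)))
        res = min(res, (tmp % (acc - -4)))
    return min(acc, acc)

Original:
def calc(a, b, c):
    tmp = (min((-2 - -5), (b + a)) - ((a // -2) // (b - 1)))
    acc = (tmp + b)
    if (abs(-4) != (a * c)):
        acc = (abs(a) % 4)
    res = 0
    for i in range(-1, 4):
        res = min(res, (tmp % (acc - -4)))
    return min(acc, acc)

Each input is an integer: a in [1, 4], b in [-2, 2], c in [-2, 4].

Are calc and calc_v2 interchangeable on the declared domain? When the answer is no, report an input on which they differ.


Reading the diff, among the changes: arithmetic usage differs; min/max/abs usage differs; local variable names differ; constant usage differs; statement counts differ.
Tracing a=3, b=1, c=2: calc: a zero divisor aborts: ERROR | calc_v2: a zero divisor aborts: ERROR — matching result ERROR.
An exhaustive pass over the 140 declared inputs shows identical outputs.
verdict: equivalent


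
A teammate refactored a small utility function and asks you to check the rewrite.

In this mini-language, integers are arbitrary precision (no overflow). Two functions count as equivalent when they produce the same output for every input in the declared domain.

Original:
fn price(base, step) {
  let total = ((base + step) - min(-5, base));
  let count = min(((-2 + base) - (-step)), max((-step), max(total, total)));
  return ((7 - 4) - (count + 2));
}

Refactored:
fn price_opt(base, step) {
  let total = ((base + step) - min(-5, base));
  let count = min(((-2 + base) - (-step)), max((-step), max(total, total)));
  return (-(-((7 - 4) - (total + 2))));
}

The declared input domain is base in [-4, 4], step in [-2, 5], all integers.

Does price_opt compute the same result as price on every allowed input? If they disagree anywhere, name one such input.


At base=-4, step=-2: price gives 9, price_opt gives 2.
verdict: not equivalent; witness: base=-4, step=-2


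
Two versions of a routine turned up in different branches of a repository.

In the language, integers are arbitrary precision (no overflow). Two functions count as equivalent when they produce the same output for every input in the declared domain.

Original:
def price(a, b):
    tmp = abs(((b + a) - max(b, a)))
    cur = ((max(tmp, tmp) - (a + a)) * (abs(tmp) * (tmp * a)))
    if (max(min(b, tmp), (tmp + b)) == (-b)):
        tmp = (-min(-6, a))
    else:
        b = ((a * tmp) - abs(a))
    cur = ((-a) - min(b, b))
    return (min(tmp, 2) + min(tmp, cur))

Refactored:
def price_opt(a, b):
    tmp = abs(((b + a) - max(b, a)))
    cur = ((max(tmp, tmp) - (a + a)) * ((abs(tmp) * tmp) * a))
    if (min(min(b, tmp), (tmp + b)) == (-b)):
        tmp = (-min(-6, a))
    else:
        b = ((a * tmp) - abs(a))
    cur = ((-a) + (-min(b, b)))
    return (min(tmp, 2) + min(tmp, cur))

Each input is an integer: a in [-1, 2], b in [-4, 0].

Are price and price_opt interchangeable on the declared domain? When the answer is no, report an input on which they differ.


These are not equivalent — on a=-1, b=0 the outputs split (2 vs 3).
price: tmp=1, then cur=-3, then (max(min(b, tmp), (tmp + b)) == (-b)) is false, then b=-2, then cur=3, then returns 2
price_opt: tmp=1, then cur=-3, then (min(min(b, tmp), (tmp + b)) == (-b)) is true, then tmp=6, then cur=1, then returns 3
verdict: not equivalent; witness: a=-1, b=0


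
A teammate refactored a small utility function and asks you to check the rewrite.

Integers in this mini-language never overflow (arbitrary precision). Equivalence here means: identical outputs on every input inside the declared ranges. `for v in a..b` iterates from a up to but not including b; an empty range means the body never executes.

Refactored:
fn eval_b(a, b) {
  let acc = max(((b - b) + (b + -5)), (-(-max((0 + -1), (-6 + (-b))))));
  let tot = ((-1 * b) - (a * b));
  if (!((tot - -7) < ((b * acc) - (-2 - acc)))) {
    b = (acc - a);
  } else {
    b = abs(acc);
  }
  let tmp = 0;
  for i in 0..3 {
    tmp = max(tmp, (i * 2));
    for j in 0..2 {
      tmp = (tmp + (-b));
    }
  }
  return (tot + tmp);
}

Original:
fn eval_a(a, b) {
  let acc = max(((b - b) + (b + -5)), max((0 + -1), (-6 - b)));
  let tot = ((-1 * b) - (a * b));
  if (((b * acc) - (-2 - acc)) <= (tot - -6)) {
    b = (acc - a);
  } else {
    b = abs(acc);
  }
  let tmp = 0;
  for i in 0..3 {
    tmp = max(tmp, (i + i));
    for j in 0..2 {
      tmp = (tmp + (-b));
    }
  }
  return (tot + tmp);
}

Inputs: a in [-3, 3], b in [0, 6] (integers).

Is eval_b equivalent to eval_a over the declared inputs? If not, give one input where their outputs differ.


Evaluate both at a=2, b=3.
eval_a: acc becomes -1; next tot becomes -9; next (((b * acc) - (-2 - acc)) <= (tot - -6)) evaluates to false; next b becomes 1; next tmp becomes 0; next at i=0:; next tmp becomes 0; next at j=0:; next tmp becomes -1; next at j=1:; next tmp becomes -2; next at i=1:; next tmp becomes 2; next at j=0:; next tmp becomes 1; next at j=1:; next tmp becomes 0; next at i=2:; next tmp becomes 4; next at j=0:; next tmp becomes 3; next at j=1:; next tmp becomes 2; next final value -7
eval_b: acc becomes -1; next tot becomes -9; next (!((tot - -7) < ((b * acc) - (-2 - acc)))) evaluates to true; next b becomes -3; next tmp becomes 0; next at i=0:; next tmp becomes 0; next at j=0:; next tmp becomes 3; next at j=1:; next tmp becomes 6; next at i=1:; next tmp becomes 6; next at j=0:; next tmp becomes 9; next at j=1:; next tmp becomes 12; next at i=2:; next tmp becomes 12; next at j=0:; next tmp becomes 15; next at j=1:; next tmp becomes 18; next final value 9
-7 != 9, so the rewrite changes behavior.
verdict: not equivalent; witness: a=2, b=3


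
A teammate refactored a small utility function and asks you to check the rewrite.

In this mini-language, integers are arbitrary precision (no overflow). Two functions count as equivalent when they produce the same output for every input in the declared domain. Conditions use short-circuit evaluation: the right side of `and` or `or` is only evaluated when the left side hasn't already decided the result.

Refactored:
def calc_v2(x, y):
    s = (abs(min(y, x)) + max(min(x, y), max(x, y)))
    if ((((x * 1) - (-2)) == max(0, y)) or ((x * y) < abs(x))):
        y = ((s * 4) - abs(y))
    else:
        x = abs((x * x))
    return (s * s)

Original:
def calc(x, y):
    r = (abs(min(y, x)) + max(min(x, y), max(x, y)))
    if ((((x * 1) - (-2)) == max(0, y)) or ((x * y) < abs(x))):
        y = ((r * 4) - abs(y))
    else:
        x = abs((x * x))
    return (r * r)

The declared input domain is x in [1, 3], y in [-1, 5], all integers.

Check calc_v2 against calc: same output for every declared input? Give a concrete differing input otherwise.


Comparing the listings, the differences include: local variable names differ.
As a probe, take x=1, y=0: calc runs r becomes 1; next ((((x * 1) - (-2)) == max(0, y)) or ((x * y) < abs(x))) evaluates to true; next y becomes 4; next final value 1; calc_v2 runs s becomes 1; next ((((x * 1) - (-2)) == max(0, y)) or ((x * y) < abs(x))) evaluates to true; next y becomes 4; next final value 1; both end at 1.
Checked all 21 inputs in the declared domain: the outputs agree on every one.
verdict: equivalent


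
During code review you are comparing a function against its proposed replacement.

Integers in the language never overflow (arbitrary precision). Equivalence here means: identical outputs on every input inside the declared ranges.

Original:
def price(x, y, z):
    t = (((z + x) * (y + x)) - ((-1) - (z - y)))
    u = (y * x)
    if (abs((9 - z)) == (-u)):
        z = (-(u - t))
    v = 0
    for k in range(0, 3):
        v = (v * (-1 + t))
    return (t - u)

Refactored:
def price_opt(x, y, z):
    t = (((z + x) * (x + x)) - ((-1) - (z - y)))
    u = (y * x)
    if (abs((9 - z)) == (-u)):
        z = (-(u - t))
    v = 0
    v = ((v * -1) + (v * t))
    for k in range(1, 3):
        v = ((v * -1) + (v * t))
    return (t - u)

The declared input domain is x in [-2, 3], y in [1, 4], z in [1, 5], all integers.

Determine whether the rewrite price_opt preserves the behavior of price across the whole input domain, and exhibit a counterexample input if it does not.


Try x=-2, y=1, z=1.
price: t = 2; u = -2; (abs((9 - z)) == (-u)) -> false; v = 0; [k=0]; v = 0; [k=1]; v = 0; [k=2]; v = 0; return 4
price_opt: t = 5; u = -2; (abs((9 - z)) == (-u)) -> false; v = 0; v = 0; [k=1]; v = 0; [k=2]; v = 0; return 7
4 != 7, so the rewrite changes behavior.
verdict: not equivalent; witness: x=-2, y=1, z=1


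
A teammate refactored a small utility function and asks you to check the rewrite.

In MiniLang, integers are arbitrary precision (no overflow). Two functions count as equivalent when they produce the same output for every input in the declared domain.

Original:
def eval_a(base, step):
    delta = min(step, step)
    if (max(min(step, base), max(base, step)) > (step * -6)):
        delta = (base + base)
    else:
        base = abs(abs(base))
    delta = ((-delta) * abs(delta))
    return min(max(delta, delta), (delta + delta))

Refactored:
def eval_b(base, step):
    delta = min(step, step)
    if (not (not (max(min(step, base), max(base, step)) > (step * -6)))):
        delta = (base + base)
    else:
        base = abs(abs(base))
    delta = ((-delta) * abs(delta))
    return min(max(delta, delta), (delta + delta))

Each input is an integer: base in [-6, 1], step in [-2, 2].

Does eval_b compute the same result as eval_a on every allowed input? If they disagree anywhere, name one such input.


The two are interchangeable: boolean connective usage differs, and every declared input agrees.
As a probe, take base=-1, step=-2: eval_a runs delta=-2, then (max(min(step, base), max(base, step)) > (step * -6)) is false, then base=1, then delta=4, then returns 4; eval_b runs delta=-2, then (not (not (max(min(step, base), max(base, step)) > (step * -6)))) is false, then base=1, then delta=4, then returns 4; both end at 4.
Checked all 40 inputs in the declared domain: the outputs agree on every one.
verdict: equivalent


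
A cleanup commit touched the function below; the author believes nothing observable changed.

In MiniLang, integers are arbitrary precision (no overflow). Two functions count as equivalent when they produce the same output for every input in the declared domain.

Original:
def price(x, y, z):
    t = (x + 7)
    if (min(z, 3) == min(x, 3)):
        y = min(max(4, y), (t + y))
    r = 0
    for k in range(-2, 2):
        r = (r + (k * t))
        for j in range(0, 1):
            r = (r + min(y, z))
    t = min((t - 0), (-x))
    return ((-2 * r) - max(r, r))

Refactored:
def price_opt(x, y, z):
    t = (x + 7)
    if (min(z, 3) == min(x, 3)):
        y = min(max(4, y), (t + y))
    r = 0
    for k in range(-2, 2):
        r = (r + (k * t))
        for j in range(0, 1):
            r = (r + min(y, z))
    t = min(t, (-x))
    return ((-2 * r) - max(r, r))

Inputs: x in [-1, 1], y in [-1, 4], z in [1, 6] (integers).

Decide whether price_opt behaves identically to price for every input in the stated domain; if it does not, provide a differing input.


Differences: constant usage differs; arithmetic usage differs — yet all 108 inputs agree.
verdict: equivalent


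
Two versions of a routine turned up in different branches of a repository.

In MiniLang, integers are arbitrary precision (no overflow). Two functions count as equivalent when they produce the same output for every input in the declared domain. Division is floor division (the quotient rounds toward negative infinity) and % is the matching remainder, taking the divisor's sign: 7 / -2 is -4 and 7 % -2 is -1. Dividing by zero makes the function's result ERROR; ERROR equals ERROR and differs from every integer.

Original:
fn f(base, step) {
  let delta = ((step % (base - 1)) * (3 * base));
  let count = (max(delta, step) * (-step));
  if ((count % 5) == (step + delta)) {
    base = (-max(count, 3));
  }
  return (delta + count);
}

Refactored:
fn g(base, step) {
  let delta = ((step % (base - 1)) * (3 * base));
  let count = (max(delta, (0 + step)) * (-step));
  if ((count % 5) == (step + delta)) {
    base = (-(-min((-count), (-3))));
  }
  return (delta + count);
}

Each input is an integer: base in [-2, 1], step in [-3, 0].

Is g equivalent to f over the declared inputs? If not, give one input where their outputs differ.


Although constant usage differs, arithmetic usage differs, min/max/abs usage differs, 16/16 inputs agree.
verdict: equivalent


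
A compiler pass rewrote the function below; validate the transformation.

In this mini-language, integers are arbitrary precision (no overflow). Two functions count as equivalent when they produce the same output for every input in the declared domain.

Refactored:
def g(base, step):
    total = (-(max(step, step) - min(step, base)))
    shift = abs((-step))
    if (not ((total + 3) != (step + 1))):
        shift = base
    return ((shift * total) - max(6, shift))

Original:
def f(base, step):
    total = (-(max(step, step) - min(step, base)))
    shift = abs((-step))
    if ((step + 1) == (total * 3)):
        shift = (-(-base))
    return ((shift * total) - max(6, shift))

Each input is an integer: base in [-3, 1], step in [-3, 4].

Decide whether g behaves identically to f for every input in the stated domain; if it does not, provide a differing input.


Not equivalent: base=-2, step=0 separates them (-6 vs -2).
f: total := -2 | shift := 0 | ((step + 1) == (total * 3)): false | result -6
g: total := -2 | shift := 0 | (not ((total + 3) != (step + 1))): true | shift := -2 | result -2
verdict: not equivalent; witness: base=-2, step=0


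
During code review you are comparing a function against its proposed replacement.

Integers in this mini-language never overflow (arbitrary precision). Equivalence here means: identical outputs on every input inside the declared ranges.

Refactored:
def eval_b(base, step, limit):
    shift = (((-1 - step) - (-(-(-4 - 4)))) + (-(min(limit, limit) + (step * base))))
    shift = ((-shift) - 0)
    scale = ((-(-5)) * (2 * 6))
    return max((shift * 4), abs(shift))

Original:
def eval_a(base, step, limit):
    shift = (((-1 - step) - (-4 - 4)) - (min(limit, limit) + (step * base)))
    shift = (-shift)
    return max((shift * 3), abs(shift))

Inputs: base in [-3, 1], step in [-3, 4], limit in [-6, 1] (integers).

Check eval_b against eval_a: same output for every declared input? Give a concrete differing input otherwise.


Input base=1, step=4, limit=0: 3 from eval_a versus 4 from eval_b.
verdict: not equivalent; witness: base=1, step=4, limit=0


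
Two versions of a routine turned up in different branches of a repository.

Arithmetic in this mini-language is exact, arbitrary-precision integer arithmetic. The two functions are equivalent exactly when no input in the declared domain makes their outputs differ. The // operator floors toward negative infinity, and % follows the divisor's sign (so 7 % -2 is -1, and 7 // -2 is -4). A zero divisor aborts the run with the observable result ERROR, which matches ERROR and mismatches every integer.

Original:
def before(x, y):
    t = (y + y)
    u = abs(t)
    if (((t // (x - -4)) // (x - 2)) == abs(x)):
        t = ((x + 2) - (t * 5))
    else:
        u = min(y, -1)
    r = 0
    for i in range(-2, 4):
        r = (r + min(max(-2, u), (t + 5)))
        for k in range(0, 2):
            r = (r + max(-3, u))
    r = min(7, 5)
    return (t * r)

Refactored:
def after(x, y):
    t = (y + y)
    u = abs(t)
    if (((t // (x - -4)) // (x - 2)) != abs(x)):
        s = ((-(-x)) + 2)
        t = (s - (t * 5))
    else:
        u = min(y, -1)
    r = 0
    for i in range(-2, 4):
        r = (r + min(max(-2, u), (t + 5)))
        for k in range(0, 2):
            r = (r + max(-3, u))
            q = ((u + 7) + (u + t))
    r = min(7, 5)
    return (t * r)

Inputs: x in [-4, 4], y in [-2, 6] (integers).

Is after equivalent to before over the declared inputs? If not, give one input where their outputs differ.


Not equivalent: x=-3, y=-2 separates them (-20 vs 95).
before: t becomes -4; next u becomes 4; next (((t // (x - -4)) // (x - 2)) == abs(x)) evaluates to false; next u becomes -2; next r becomes 0; next at i=-2:; next r becomes -2; next at k=0:; next r becomes -4; next at k=1:; next r becomes -6; next at i=-1:; next r becomes -8; next at k=0:; next r becomes -10; next at k=1:; next r becomes -12; next at i=0:; next r becomes -14; next at k=0:; next r becomes -16; next at k=1:; next r becomes -18; next at i=1:; next r becomes -20; next at k=0:; next r becomes -22; next at k=1:; next r becomes -24; next at i=2:; next r becomes -26; next at k=0:; next r becomes -28; next at k=1:; next r becomes -30; next at i=3:; next r becomes -32; next at k=0:; next r becomes -34; next at k=1:; next r becomes -36; next r becomes 5; next final value -20
after: t becomes -4; next u becomes 4; next (((t // (x - -4)) // (x - 2)) != abs(x)) evaluates to true; next s becomes -1; next t becomes 19; next r becomes 0; next at i=-2:; next r becomes 4; next at k=0:; next r becomes 8; next q becomes 34; next at k=1:; next r becomes 12; next q becomes 34; next at i=-1:; next r becomes 16; next at k=0:; next r becomes 20; next q becomes 34; next at k=1:; next r becomes 24; next q becomes 34; next at i=0:; next r becomes 28; next at k=0:; next r becomes 32; next q becomes 34; next at k=1:; next r becomes 36; next q becomes 34; next at i=1:; next r becomes 40; next at k=0:; next r becomes 44; next q becomes 34; next at k=1:; next r becomes 48; next q becomes 34; next at i=2:; next r becomes 52; next at k=0:; next r becomes 56; next q becomes 34; next at k=1:; next r becomes 60; next q becomes 34; next at i=3:; next r becomes 64; next at k=0:; next r becomes 68; next q becomes 34; next at k=1:; next r becomes 72; next q becomes 34; next r becomes 5; next final value 95
verdict: not equivalent; witness: x=-3, y=-2


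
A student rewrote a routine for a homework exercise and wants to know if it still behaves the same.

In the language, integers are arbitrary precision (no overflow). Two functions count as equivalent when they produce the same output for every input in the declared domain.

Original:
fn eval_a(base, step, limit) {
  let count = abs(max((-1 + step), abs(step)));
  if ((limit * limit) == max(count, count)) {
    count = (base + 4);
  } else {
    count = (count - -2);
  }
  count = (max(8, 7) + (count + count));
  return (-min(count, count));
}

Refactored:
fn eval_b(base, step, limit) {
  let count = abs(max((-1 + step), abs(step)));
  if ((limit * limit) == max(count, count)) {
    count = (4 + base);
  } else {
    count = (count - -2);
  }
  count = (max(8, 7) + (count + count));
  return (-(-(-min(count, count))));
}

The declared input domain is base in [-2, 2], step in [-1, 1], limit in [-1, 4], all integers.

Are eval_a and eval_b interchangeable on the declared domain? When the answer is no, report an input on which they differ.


This is a faithful refactor — same computation, different form, but the computed results match everywhere.
As a probe, take base=-2, step=0, limit=-1: eval_a runs count = 0; ((limit * limit) == max(count, count)) -> false; count = 2; count = 12; return -12; eval_b runs count = 0; ((limit * limit) == max(count, count)) -> false; count = 2; count = 12; return -12; both end at -12.
Checked all 90 inputs in the declared domain: the outputs agree on every one.
verdict: equivalent


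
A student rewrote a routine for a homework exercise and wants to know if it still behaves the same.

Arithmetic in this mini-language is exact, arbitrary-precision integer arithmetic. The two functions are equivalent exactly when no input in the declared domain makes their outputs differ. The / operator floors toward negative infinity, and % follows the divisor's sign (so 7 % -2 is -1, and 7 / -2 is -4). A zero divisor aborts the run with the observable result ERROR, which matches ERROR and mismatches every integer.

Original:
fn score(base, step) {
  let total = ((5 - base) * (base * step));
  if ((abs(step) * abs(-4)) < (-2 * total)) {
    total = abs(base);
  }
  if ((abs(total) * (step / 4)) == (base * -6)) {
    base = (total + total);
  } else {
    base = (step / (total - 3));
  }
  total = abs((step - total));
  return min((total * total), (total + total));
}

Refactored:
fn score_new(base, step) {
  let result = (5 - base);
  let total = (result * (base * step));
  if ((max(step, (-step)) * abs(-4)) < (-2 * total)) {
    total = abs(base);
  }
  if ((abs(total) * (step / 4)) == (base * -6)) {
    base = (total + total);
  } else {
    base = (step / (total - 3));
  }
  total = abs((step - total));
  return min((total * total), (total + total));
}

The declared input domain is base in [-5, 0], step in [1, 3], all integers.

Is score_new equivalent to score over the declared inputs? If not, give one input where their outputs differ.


Differences: min/max/abs usage differs, statement counts differ, local variable names differ — yet all 18 inputs agree.
verdict: equivalent


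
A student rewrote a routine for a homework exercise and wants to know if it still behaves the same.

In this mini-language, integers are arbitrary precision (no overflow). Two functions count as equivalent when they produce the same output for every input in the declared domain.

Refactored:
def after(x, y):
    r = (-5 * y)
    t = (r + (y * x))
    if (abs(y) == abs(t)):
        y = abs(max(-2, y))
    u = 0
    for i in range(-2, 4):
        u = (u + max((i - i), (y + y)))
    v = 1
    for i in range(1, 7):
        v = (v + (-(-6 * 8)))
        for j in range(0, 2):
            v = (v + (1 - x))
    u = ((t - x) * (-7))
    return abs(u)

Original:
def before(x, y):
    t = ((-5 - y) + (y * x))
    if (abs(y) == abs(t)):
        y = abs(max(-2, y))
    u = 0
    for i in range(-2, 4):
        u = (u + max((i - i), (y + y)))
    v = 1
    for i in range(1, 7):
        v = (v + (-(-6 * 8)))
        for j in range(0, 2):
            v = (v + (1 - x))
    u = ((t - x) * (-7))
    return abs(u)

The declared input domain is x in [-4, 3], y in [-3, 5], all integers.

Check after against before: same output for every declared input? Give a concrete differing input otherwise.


Try x=-4, y=-3.
before: t := 10 | (abs(y) == abs(t)): false | u := 0 | iter i=-2: | u := 0 | iter i=-1: | u := 0 | iter i=0: | u := 0 | iter i=1: | u := 0 | iter i=2: | u := 0 | iter i=3: | u := 0 | v := 1 | iter i=1: | v := 49 | iter j=0: | v := 54 | iter j=1: | v := 59 | iter i=2: | v := 107 | iter j=0: | v := 112 | iter j=1: | v := 117 | iter i=3: | v := 165 | iter j=0: | v := 170 | iter j=1: | v := 175 | iter i=4: | v := 223 | iter j=0: | v := 228 | iter j=1: | v := 233 | iter i=5: | v := 281 | iter j=0: | v := 286 | iter j=1: | v := 291 | iter i=6: | v := 339 | iter j=0: | v := 344 | iter j=1: | v := 349 | u := -98 | result 98
after: r := 15 | t := 27 | (abs(y) == abs(t)): false | u := 0 | iter i=-2: | u := 0 | iter i=-1: | u := 0 | iter i=0: | u := 0 | iter i=1: | u := 0 | iter i=2: | u := 0 | iter i=3: | u := 0 | v := 1 | iter i=1: | v := 49 | iter j=0: | v := 54 | iter j=1: | v := 59 | iter i=2: | v := 107 | iter j=0: | v := 112 | iter j=1: | v := 117 | iter i=3: | v := 165 | iter j=0: | v := 170 | iter j=1: | v := 175 | iter i=4: | v := 223 | iter j=0: | v := 228 | iter j=1: | v := 233 | iter i=5: | v := 281 | iter j=0: | v := 286 | iter j=1: | v := 291 | iter i=6: | v := 339 | iter j=0: | v := 344 | iter j=1: | v := 349 | u := -217 | result 217
98 and 217 differ, so these are not the same function on this domain.
verdict: not equivalent; witness: x=-4, y=-3


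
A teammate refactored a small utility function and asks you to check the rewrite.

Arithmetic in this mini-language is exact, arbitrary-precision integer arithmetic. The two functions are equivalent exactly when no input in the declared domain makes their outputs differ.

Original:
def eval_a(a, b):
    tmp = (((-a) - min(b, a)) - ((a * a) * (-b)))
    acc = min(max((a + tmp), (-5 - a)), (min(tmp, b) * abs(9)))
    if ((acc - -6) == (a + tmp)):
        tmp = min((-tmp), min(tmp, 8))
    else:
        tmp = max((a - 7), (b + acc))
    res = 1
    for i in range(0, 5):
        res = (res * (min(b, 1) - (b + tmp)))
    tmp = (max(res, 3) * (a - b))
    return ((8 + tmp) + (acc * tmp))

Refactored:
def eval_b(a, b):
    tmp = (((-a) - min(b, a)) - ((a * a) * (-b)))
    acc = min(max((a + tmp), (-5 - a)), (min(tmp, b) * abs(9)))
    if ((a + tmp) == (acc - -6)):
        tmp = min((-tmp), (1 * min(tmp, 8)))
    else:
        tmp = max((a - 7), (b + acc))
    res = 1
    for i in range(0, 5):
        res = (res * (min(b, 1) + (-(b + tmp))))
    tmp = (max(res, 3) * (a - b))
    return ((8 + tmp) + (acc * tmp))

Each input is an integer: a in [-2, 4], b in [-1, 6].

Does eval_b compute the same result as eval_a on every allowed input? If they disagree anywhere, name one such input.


The two are interchangeable: arithmetic usage differs; and constant usage differs, and every declared input agrees.
As a probe, take a=2, b=5: eval_a runs tmp becomes 16; next acc becomes 18; next ((acc - -6) == (a + tmp)) evaluates to false; next tmp becomes 23; next res becomes 1; next at i=0:; next res becomes -27; next at i=1:; next res becomes 729; next at i=2:; next res becomes -19683; next at i=3:; next res becomes 531441; next at i=4:; next res becomes -14348907; next tmp becomes -9; next final value -163; eval_b runs tmp becomes 16; next acc becomes 18; next ((a + tmp) == (acc - -6)) evaluates to false; next tmp becomes 23; next res becomes 1; next at i=0:; next res becomes -27; next at i=1:; next res becomes 729; next at i=2:; next res becomes -19683; next at i=3:; next res becomes 531441; next at i=4:; next res becomes -14348907; next tmp becomes -9; next final value -163; both end at -163.
Every one of the 56 inputs gives matching results.
verdict: equivalent


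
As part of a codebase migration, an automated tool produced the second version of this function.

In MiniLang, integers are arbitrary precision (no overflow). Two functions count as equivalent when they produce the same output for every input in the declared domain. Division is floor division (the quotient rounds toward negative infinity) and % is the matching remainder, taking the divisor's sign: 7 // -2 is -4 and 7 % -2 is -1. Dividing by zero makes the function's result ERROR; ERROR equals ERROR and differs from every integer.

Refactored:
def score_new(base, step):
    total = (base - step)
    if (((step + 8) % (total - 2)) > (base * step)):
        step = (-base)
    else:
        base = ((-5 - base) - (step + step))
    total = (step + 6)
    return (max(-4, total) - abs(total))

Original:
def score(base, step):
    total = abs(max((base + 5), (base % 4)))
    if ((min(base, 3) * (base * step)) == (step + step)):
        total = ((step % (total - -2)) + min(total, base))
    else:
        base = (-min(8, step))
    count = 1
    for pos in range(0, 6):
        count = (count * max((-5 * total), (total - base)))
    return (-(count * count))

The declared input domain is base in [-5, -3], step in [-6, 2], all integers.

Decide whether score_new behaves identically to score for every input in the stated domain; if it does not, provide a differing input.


The rewrite breaks on base=-5, step=-6, where the results are -531441 and 0.
score: total = 3; ((min(base, 3) * (base * step)) == (step + step)) -> false; base = 6; count = 1; [pos=0]; count = -3; [pos=1]; count = 9; [pos=2]; count = -27; [pos=3]; count = 81; [pos=4]; count = -243; [pos=5]; count = 729; return -531441
score_new: total = 1; (((step + 8) % (total - 2)) > (base * step)) -> false; base = 12; total = 0; return 0
verdict: not equivalent; witness: base=-5, step=-6


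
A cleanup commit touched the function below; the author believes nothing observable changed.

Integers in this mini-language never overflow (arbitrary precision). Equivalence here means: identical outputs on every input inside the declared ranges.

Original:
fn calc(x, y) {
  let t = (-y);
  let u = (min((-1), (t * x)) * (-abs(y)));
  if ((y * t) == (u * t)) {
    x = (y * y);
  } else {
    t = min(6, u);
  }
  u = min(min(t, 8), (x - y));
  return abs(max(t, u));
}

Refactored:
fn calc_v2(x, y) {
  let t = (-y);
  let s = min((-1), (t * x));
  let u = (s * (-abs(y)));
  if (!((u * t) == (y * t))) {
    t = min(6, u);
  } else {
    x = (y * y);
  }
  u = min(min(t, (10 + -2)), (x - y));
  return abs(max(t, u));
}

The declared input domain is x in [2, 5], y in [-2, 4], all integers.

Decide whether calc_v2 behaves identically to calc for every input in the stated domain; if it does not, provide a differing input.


This is a faithful refactor — arithmetic usage differs; also boolean connective usage differs; also statement counts differ; also constant usage differs; also local variable names differ, but the computed results match everywhere.
One worked example (x=5, y=2) — calc: t becomes -2; next u becomes 20; next ((y * t) == (u * t)) evaluates to false; next t becomes 6; next u becomes 3; next final value 6; calc_v2: t becomes -2; next s becomes -10; next u becomes 20; next (!((u * t) == (y * t))) evaluates to true; next t becomes 6; next u becomes 3; next final value 6; agreement on 6.
Every one of the 28 inputs gives matching results.
verdict: equivalent


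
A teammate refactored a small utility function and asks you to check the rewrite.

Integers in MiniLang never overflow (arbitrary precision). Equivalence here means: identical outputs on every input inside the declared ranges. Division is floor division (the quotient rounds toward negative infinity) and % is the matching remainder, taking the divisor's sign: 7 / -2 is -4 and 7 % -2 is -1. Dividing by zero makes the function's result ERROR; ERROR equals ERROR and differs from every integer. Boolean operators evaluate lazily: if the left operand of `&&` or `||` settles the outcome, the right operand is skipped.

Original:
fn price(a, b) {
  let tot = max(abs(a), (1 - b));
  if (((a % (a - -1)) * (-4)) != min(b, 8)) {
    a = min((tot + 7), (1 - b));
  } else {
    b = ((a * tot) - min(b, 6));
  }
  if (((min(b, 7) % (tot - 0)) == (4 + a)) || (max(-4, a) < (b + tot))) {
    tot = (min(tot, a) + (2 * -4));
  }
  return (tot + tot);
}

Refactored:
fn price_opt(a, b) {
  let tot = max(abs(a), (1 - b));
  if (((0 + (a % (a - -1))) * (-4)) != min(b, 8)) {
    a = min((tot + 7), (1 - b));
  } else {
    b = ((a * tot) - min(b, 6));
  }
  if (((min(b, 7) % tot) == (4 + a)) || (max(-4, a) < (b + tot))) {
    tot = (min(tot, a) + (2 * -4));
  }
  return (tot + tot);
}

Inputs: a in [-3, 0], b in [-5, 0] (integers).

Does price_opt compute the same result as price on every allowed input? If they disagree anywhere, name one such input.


Behavior is preserved: although arithmetic usage differs, the outputs never diverge.
As a probe, take a=-1, b=-2: price runs tot becomes 3; next hits division by zero so the output is ERROR; price_opt runs tot becomes 3; next hits division by zero so the output is ERROR; both end at ERROR.
Checked all 24 inputs in the declared domain: the outputs agree on every one.
verdict: equivalent


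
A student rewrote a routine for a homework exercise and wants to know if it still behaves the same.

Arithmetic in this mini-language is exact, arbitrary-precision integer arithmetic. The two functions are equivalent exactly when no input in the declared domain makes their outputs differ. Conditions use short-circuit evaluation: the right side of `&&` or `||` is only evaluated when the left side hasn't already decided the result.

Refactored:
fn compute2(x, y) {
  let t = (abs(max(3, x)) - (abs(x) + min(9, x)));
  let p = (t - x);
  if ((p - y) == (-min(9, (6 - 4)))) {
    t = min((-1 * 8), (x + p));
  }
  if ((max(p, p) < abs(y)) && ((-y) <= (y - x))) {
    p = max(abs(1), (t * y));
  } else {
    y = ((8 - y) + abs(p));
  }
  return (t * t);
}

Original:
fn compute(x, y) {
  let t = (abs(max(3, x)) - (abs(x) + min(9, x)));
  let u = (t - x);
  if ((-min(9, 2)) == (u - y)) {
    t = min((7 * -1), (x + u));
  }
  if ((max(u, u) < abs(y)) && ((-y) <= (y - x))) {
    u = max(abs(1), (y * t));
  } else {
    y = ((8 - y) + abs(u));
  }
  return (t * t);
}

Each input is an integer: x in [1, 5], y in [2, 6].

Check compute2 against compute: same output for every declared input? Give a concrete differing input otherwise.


At x=1, y=2: compute gives 49, compute2 gives 64.
verdict: not equivalent; witness: x=1, y=2


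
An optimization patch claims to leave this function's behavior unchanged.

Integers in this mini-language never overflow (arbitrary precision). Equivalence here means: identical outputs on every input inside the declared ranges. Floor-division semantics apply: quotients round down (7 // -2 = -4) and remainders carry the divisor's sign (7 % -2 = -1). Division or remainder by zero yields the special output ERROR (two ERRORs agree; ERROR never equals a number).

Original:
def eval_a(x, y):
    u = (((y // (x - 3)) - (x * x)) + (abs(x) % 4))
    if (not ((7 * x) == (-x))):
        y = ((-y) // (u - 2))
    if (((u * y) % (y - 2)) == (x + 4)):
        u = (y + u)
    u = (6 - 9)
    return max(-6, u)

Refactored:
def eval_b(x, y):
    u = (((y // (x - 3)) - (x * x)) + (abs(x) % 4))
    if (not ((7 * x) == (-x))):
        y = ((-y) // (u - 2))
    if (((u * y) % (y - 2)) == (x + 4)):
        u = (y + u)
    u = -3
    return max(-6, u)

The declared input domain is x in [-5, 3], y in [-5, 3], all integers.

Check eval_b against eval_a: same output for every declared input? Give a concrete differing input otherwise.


This is a faithful refactor — arithmetic usage differs, and constant usage differs, but the computed results match everywhere.
One worked example (x=1, y=3) — eval_a: u=-2, then (not ((7 * x) == (-x))) is true, then y=0, then (((u * y) % (y - 2)) == (x + 4)) is false, then u=-3, then returns -3; eval_b: u=-2, then (not ((7 * x) == (-x))) is true, then y=0, then (((u * y) % (y - 2)) == (x + 4)) is false, then u=-3, then returns -3; agreement on -3.
Checked all 81 inputs in the declared domain: the outputs agree on every one.
verdict: equivalent


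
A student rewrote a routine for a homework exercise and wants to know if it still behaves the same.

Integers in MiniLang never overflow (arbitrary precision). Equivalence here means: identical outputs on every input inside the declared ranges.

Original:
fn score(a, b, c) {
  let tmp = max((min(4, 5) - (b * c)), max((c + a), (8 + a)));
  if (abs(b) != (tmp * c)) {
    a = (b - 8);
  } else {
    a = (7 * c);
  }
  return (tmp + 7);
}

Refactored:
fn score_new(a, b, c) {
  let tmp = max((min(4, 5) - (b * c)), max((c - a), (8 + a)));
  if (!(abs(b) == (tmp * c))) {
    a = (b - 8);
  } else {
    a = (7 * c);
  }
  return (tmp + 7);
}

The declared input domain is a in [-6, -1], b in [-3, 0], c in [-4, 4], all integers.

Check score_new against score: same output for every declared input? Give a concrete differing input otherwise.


Try a=-6, b=-3, c=-3.
score: tmp = 2; (abs(b) != (tmp * c)) -> true; a = -11; return 9
score_new: tmp = 3; (!(abs(b) == (tmp * c))) -> true; a = -11; return 10
9 != 10, so the rewrite changes behavior.
verdict: not equivalent; witness: a=-6, b=-3, c=-3
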